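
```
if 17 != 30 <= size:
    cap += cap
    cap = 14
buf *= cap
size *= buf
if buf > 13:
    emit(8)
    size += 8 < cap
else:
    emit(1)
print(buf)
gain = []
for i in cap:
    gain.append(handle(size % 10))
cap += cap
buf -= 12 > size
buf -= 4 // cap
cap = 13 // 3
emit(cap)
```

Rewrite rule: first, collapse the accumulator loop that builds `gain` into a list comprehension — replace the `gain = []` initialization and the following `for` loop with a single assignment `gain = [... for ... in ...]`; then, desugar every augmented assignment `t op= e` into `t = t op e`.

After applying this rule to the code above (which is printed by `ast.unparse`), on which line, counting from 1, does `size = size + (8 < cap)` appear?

8

Transformed code:
if 17 != 30 <= size:
    cap = cap + cap
    cap = 14
buf = buf * cap
size = size * buf
if buf > 13:
    emit(8)
    size = size + (8 < cap)
else:
    emit(1)
print(buf)
gain = [handle(size % 10) for i in cap]
cap = cap + cap
buf = buf - (12 > size)
buf = buf - 4 // cap
cap = 13 // 3
emit(cap)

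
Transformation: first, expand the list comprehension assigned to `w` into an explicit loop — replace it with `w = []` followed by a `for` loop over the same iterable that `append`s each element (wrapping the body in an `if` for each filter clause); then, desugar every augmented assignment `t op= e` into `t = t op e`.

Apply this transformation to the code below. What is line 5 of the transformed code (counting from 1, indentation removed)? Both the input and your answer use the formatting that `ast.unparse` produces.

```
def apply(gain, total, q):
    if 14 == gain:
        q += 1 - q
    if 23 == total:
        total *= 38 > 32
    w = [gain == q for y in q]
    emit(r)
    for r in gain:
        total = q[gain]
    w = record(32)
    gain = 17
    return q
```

total = total * (38 > 32)

Transformed code:
def apply(gain, total, q):
    if 14 == gain:
        q = q + (1 - q)
    if 23 == total:
        total = total * (38 > 32)
    w = []
    for y in q:
        w.append(gain == q)
    emit(r)
    for r in gain:
        total = q[gain]
    w = record(32)
    gain = 17
    return q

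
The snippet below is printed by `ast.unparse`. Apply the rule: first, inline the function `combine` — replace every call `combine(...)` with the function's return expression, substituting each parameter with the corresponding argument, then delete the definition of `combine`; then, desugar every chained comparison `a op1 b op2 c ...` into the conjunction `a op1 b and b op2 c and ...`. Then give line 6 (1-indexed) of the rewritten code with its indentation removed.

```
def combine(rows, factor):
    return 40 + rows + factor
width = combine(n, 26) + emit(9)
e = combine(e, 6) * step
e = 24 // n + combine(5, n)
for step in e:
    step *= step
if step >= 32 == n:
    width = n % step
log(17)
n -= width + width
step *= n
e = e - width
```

Transformed code:
width = 40 + n + 26 + emit(9)
e = (40 + e + 6) * step
e = 24 // n + (40 + 5 + n)
for step in e:
    step *= step
if step >= 32 and 32 == n:
    width = n % step
log(17)
n -= width + width
step *= n
e = e - width

if step >= 32 and 32 == n:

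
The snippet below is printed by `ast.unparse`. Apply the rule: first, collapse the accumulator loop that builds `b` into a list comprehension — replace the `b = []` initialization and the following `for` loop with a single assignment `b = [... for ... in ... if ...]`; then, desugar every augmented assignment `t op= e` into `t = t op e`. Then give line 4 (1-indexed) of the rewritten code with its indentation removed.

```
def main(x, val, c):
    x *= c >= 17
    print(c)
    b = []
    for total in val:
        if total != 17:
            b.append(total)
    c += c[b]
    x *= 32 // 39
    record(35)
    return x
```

b = [total for total in val if total != 17]

Transformed code:
def main(x, val, c):
    x = x * (c >= 17)
    print(c)
    b = [total for total in val if total != 17]
    c = c + c[b]
    x = x * (32 // 39)
    record(35)
    return x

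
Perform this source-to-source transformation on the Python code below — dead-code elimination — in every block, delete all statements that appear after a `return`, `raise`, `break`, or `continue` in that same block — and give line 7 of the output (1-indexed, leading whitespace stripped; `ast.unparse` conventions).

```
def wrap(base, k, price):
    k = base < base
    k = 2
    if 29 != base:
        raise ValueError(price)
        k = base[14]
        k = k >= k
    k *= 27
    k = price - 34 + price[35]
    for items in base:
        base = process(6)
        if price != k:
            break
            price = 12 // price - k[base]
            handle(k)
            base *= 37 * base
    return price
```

Transformed code:
def wrap(base, k, price):
    k = base < base
    k = 2
    if 29 != base:
        raise ValueError(price)
    k *= 27
    k = price - 34 + price[35]
    for items in base:
        base = process(6)
        if price != k:
            break
    return price

k = price - 34 + price[35]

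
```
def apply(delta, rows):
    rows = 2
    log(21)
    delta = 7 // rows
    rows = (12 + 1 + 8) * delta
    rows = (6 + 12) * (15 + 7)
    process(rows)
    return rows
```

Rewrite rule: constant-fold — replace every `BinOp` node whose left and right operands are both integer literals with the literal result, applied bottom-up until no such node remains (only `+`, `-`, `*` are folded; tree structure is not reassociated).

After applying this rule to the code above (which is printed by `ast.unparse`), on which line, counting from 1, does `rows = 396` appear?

Transformed code:
def apply(delta, rows):
    rows = 2
    log(21)
    delta = 7 // rows
    rows = 21 * delta
    rows = 396
    process(rows)
    return rows

6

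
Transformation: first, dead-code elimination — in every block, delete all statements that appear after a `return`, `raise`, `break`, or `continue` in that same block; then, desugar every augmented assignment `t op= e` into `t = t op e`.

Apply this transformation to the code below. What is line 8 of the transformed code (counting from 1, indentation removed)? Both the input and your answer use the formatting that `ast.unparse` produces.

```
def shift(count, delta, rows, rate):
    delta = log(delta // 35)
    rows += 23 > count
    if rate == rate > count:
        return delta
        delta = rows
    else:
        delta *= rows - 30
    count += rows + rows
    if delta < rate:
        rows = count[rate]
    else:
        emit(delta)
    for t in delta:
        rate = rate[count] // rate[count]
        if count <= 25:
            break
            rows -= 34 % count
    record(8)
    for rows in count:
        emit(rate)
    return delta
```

Transformed code:
def shift(count, delta, rows, rate):
    delta = log(delta // 35)
    rows = rows + (23 > count)
    if rate == rate > count:
        return delta
    else:
        delta = delta * (rows - 30)
    count = count + (rows + rows)
    if delta < rate:
        rows = count[rate]
    else:
        emit(delta)
    for t in delta:
        rate = rate[count] // rate[count]
        if count <= 25:
            break
    record(8)
    for rows in count:
        emit(rate)
    return delta

count = count + (rows + rows)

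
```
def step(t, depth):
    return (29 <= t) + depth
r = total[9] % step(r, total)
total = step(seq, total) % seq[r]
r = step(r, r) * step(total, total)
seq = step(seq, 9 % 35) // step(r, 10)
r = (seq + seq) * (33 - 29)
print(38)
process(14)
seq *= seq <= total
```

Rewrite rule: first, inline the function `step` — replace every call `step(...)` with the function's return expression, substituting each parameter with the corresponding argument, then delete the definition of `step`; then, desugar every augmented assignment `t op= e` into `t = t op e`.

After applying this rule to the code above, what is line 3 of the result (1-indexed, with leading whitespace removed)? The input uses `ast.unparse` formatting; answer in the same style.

r = ((29 <= r) + r) * ((29 <= total) + total)

Transformed code:
r = total[9] % ((29 <= r) + total)
total = ((29 <= seq) + total) % seq[r]
r = ((29 <= r) + r) * ((29 <= total) + total)
seq = ((29 <= seq) + 9 % 35) // ((29 <= r) + 10)
r = (seq + seq) * (33 - 29)
print(38)
process(14)
seq = seq * (seq <= total)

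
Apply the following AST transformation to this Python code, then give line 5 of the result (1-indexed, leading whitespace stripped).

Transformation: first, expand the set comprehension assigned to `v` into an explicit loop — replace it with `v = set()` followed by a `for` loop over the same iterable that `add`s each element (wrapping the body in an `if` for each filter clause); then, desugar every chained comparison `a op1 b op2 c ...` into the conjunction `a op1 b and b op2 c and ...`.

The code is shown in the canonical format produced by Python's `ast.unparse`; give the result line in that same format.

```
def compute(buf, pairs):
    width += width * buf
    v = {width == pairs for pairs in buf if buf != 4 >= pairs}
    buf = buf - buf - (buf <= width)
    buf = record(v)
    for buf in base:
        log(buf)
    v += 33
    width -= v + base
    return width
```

Transformed code:
def compute(buf, pairs):
    width += width * buf
    v = set()
    for pairs in buf:
        if buf != 4 and 4 >= pairs:
            v.add(width == pairs)
    buf = buf - buf - (buf <= width)
    buf = record(v)
    for buf in base:
        log(buf)
    v += 33
    width -= v + base
    return width

if buf != 4 and 4 >= pairs:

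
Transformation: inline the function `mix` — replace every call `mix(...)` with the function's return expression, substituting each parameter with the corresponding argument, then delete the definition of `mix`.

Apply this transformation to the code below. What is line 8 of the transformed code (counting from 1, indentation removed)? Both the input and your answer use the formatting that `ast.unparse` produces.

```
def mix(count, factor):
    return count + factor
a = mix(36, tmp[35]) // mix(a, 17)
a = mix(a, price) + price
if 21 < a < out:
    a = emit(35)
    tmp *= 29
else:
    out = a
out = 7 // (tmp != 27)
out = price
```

Transformed code:
a = (36 + tmp[35]) // (a + 17)
a = a + price + price
if 21 < a < out:
    a = emit(35)
    tmp *= 29
else:
    out = a
out = 7 // (tmp != 27)
out = price

out = 7 // (tmp != 27)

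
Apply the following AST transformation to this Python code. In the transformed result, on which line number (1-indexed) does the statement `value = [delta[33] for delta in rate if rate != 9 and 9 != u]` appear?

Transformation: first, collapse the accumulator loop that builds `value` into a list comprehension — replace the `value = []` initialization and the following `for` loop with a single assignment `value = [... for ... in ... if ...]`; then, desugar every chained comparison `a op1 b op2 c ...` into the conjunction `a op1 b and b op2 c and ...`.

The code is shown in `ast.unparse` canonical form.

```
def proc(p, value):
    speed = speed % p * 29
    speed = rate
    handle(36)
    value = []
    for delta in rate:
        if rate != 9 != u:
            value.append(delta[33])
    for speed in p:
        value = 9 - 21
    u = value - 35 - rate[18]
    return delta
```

Transformed code:
def proc(p, value):
    speed = speed % p * 29
    speed = rate
    handle(36)
    value = [delta[33] for delta in rate if rate != 9 and 9 != u]
    for speed in p:
        value = 9 - 21
    u = value - 35 - rate[18]
    return delta

5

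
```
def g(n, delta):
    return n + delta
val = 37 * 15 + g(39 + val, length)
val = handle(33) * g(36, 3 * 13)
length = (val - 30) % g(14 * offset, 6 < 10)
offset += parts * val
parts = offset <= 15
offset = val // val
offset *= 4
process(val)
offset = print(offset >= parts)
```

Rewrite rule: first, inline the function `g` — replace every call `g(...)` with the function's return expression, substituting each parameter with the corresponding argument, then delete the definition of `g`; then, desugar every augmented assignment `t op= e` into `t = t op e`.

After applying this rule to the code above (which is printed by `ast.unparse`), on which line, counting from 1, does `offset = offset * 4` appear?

Transformed code:
val = 37 * 15 + (39 + val + length)
val = handle(33) * (36 + 3 * 13)
length = (val - 30) % (14 * offset + (6 < 10))
offset = offset + parts * val
parts = offset <= 15
offset = val // val
offset = offset * 4
process(val)
offset = print(offset >= parts)

7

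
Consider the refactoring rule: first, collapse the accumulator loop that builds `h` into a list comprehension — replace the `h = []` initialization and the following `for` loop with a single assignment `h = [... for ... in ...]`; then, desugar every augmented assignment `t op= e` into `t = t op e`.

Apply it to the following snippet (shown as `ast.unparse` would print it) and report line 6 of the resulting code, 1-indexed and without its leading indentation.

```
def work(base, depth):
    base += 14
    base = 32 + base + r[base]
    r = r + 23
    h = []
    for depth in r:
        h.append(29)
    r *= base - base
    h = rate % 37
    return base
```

r = r * (base - base)

Transformed code:
def work(base, depth):
    base = base + 14
    base = 32 + base + r[base]
    r = r + 23
    h = [29 for depth in r]
    r = r * (base - base)
    h = rate % 37
    return base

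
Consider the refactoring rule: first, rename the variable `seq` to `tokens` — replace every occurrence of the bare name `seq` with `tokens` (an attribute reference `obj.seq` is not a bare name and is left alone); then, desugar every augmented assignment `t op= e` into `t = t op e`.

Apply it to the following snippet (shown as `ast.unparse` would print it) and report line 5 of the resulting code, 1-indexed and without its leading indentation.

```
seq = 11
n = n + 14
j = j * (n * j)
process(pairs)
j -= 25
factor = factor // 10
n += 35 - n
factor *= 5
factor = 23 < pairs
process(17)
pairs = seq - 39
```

Transformed code:
tokens = 11
n = n + 14
j = j * (n * j)
process(pairs)
j = j - 25
factor = factor // 10
n = n + (35 - n)
factor = factor * 5
factor = 23 < pairs
process(17)
pairs = tokens - 39

j = j - 25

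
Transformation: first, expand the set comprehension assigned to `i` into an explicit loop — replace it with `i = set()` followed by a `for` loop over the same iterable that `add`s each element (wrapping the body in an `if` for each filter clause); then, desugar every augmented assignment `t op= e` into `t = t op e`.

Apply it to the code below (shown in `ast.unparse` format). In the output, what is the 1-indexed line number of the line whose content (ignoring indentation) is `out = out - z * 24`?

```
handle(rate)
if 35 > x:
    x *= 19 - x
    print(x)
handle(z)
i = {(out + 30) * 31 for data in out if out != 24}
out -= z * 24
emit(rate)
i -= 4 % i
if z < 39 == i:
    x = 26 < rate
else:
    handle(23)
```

10

Transformed code:
handle(rate)
if 35 > x:
    x = x * (19 - x)
    print(x)
handle(z)
i = set()
for data in out:
    if out != 24:
        i.add((out + 30) * 31)
out = out - z * 24
emit(rate)
i = i - 4 % i
if z < 39 == i:
    x = 26 < rate
else:
    handle(23)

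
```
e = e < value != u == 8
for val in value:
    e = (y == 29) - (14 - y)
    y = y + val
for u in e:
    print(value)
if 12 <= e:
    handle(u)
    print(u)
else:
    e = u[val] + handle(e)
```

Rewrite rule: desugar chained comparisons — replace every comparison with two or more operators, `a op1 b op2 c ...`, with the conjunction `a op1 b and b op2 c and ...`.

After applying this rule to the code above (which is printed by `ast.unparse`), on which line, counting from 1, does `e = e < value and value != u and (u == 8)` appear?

1

Transformed code:
e = e < value and value != u and (u == 8)
for val in value:
    e = (y == 29) - (14 - y)
    y = y + val
for u in e:
    print(value)
if 12 <= e:
    handle(u)
    print(u)
else:
    e = u[val] + handle(e)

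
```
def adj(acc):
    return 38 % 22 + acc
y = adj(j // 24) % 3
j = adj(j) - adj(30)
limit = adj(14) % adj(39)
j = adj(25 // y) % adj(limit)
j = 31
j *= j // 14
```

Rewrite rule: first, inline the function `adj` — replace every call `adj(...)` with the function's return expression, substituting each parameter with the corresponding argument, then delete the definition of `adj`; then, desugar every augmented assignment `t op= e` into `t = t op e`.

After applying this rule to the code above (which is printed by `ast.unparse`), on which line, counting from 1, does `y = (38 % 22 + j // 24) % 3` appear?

Transformed code:
y = (38 % 22 + j // 24) % 3
j = 38 % 22 + j - (38 % 22 + 30)
limit = (38 % 22 + 14) % (38 % 22 + 39)
j = (38 % 22 + 25 // y) % (38 % 22 + limit)
j = 31
j = j * (j // 14)

1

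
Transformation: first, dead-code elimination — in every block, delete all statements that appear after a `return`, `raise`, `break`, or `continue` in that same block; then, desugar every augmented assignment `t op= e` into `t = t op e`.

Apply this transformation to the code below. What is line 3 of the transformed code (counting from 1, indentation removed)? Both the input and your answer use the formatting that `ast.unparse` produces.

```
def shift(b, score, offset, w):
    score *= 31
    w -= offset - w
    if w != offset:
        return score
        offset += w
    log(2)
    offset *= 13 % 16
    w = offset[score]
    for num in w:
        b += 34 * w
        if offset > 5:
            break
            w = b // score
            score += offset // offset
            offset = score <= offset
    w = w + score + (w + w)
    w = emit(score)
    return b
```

Transformed code:
def shift(b, score, offset, w):
    score = score * 31
    w = w - (offset - w)
    if w != offset:
        return score
    log(2)
    offset = offset * (13 % 16)
    w = offset[score]
    for num in w:
        b = b + 34 * w
        if offset > 5:
            break
    w = w + score + (w + w)
    w = emit(score)
    return b

w = w - (offset - w)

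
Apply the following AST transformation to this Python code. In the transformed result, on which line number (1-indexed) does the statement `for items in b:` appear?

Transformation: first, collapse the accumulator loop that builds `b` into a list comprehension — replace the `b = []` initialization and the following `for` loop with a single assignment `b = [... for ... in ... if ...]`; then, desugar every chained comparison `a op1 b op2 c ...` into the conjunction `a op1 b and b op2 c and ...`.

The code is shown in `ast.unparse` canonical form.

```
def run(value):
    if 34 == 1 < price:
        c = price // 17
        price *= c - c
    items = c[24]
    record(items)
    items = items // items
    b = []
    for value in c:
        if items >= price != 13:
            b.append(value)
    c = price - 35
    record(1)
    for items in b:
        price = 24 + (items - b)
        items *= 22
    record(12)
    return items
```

11

Transformed code:
def run(value):
    if 34 == 1 and 1 < price:
        c = price // 17
        price *= c - c
    items = c[24]
    record(items)
    items = items // items
    b = [value for value in c if items >= price and price != 13]
    c = price - 35
    record(1)
    for items in b:
        price = 24 + (items - b)
        items *= 22
    record(12)
    return items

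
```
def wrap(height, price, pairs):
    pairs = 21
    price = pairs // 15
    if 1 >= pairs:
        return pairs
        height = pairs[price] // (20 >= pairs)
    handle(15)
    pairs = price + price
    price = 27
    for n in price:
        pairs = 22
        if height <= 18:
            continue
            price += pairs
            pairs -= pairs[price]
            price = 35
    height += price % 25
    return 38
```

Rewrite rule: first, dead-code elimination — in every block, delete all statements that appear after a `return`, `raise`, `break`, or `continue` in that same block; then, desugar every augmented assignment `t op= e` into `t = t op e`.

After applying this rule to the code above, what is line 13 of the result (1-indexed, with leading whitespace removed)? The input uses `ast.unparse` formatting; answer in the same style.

Transformed code:
def wrap(height, price, pairs):
    pairs = 21
    price = pairs // 15
    if 1 >= pairs:
        return pairs
    handle(15)
    pairs = price + price
    price = 27
    for n in price:
        pairs = 22
        if height <= 18:
            continue
    height = height + price % 25
    return 38

height = height + price % 25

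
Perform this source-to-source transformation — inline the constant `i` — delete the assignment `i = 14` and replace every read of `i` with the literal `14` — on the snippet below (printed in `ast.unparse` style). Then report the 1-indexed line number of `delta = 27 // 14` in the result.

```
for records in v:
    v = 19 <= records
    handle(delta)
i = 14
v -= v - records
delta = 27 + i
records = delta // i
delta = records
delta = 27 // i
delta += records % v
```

8

Transformed code:
for records in v:
    v = 19 <= records
    handle(delta)
v -= v - records
delta = 27 + 14
records = delta // 14
delta = records
delta = 27 // 14
delta += records % v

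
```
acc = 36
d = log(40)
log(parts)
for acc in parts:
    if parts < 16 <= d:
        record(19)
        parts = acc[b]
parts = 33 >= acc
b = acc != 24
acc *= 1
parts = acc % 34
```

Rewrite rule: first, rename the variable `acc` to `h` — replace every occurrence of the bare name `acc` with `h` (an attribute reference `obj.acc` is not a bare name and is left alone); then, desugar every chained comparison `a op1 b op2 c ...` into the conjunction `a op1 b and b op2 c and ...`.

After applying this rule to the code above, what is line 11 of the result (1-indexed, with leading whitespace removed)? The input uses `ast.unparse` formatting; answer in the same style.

parts = h % 34

Transformed code:
h = 36
d = log(40)
log(parts)
for h in parts:
    if parts < 16 and 16 <= d:
        record(19)
        parts = h[b]
parts = 33 >= h
b = h != 24
h *= 1
parts = h % 34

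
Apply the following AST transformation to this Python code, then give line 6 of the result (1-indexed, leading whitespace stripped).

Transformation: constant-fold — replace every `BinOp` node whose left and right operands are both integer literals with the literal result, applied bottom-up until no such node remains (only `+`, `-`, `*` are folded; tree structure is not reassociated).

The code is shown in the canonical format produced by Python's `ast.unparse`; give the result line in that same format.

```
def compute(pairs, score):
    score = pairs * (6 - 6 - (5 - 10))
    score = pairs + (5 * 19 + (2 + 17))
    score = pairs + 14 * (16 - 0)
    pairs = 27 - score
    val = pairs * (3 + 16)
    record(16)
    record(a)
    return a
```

val = pairs * 19

Transformed code:
def compute(pairs, score):
    score = pairs * 5
    score = pairs + 114
    score = pairs + 224
    pairs = 27 - score
    val = pairs * 19
    record(16)
    record(a)
    return a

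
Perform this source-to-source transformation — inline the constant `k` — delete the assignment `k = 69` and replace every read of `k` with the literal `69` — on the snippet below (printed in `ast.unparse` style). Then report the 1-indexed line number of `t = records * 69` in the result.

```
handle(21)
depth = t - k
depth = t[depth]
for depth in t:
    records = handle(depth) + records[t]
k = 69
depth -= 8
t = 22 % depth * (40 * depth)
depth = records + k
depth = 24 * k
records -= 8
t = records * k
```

11

Transformed code:
handle(21)
depth = t - 69
depth = t[depth]
for depth in t:
    records = handle(depth) + records[t]
depth -= 8
t = 22 % depth * (40 * depth)
depth = records + 69
depth = 24 * 69
records -= 8
t = records * 69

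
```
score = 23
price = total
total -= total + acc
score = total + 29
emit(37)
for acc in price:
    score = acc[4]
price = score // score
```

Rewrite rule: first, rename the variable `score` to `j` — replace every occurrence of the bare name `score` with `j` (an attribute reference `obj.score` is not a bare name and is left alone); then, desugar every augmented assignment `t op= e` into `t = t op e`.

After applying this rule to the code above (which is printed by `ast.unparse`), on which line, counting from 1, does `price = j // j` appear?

Transformed code:
j = 23
price = total
total = total - (total + acc)
j = total + 29
emit(37)
for acc in price:
    j = acc[4]
price = j // j

8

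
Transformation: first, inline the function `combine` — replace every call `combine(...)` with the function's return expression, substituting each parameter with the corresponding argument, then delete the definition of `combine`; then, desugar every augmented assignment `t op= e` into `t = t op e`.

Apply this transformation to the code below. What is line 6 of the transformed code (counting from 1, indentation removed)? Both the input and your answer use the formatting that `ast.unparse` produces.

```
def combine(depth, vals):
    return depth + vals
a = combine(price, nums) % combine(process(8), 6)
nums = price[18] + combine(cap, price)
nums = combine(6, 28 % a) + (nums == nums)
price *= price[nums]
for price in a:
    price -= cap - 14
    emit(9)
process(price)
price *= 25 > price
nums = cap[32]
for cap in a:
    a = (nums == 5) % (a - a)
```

price = price - (cap - 14)

Transformed code:
a = (price + nums) % (process(8) + 6)
nums = price[18] + (cap + price)
nums = 6 + 28 % a + (nums == nums)
price = price * price[nums]
for price in a:
    price = price - (cap - 14)
    emit(9)
process(price)
price = price * (25 > price)
nums = cap[32]
for cap in a:
    a = (nums == 5) % (a - a)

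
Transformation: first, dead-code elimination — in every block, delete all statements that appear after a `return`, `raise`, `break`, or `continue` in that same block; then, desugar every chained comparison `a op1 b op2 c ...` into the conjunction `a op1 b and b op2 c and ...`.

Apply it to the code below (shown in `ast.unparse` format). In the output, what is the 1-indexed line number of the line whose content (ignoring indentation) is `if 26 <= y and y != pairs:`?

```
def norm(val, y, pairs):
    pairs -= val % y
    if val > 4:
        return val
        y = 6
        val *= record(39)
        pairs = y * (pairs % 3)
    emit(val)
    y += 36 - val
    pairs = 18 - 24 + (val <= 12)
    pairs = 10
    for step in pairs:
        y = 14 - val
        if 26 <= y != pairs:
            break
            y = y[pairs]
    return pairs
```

Transformed code:
def norm(val, y, pairs):
    pairs -= val % y
    if val > 4:
        return val
    emit(val)
    y += 36 - val
    pairs = 18 - 24 + (val <= 12)
    pairs = 10
    for step in pairs:
        y = 14 - val
        if 26 <= y and y != pairs:
            break
    return pairs

11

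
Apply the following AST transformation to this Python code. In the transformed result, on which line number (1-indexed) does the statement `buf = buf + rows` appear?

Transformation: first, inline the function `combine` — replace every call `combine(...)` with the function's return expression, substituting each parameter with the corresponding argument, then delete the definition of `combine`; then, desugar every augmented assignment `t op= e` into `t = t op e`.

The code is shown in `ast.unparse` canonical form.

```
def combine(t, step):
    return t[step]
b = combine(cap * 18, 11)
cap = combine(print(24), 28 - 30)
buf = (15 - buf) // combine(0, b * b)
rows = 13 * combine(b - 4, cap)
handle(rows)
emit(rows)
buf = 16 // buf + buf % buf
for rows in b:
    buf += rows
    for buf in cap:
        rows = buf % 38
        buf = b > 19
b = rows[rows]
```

9

Transformed code:
b = (cap * 18)[11]
cap = print(24)[28 - 30]
buf = (15 - buf) // 0[b * b]
rows = 13 * (b - 4)[cap]
handle(rows)
emit(rows)
buf = 16 // buf + buf % buf
for rows in b:
    buf = buf + rows
    for buf in cap:
        rows = buf % 38
        buf = b > 19
b = rows[rows]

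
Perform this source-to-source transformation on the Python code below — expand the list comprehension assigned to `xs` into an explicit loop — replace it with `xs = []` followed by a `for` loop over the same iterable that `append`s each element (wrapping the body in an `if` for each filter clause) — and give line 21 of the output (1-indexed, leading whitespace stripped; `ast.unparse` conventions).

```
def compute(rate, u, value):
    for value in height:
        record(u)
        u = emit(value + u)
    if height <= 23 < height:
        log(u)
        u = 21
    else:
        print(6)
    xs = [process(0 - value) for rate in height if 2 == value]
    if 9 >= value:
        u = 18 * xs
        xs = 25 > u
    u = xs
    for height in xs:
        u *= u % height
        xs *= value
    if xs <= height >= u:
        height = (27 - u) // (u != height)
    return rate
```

if xs <= height >= u:

Transformed code:
def compute(rate, u, value):
    for value in height:
        record(u)
        u = emit(value + u)
    if height <= 23 < height:
        log(u)
        u = 21
    else:
        print(6)
    xs = []
    for rate in height:
        if 2 == value:
            xs.append(process(0 - value))
    if 9 >= value:
        u = 18 * xs
        xs = 25 > u
    u = xs
    for height in xs:
        u *= u % height
        xs *= value
    if xs <= height >= u:
        height = (27 - u) // (u != height)
    return rate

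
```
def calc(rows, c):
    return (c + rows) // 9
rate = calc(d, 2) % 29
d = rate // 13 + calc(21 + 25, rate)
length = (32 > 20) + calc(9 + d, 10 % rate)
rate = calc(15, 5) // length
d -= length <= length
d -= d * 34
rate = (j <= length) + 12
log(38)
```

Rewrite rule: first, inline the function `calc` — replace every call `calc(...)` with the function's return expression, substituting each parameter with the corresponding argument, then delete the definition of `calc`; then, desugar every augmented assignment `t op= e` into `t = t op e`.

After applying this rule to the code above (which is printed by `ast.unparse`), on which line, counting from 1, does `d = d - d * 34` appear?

Transformed code:
rate = (2 + d) // 9 % 29
d = rate // 13 + (rate + (21 + 25)) // 9
length = (32 > 20) + (10 % rate + (9 + d)) // 9
rate = (5 + 15) // 9 // length
d = d - (length <= length)
d = d - d * 34
rate = (j <= length) + 12
log(38)

6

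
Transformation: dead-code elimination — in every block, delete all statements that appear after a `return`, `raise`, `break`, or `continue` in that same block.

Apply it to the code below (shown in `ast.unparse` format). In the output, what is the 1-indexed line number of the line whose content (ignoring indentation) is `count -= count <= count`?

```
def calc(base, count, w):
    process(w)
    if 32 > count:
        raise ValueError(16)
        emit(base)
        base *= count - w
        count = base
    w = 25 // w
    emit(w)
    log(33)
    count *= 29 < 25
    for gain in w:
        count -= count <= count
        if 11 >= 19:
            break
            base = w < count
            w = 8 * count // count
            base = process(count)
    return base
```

Transformed code:
def calc(base, count, w):
    process(w)
    if 32 > count:
        raise ValueError(16)
    w = 25 // w
    emit(w)
    log(33)
    count *= 29 < 25
    for gain in w:
        count -= count <= count
        if 11 >= 19:
            break
    return base

10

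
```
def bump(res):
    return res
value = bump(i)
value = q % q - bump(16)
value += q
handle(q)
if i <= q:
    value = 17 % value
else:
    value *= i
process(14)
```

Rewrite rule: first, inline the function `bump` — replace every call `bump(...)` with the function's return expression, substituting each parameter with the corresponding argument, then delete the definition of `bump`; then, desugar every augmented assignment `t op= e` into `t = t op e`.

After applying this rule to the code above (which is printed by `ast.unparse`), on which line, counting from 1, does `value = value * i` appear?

Transformed code:
value = i
value = q % q - 16
value = value + q
handle(q)
if i <= q:
    value = 17 % value
else:
    value = value * i
process(14)

8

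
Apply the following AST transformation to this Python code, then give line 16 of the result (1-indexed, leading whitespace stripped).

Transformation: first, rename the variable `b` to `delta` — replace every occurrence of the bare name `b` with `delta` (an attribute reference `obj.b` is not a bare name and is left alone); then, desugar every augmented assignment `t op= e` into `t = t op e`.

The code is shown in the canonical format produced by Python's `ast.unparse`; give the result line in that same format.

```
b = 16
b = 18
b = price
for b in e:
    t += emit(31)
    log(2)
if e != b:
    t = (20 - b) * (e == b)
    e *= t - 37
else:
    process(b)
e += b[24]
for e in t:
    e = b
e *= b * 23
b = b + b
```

Transformed code:
delta = 16
delta = 18
delta = price
for delta in e:
    t = t + emit(31)
    log(2)
if e != delta:
    t = (20 - delta) * (e == delta)
    e = e * (t - 37)
else:
    process(delta)
e = e + delta[24]
for e in t:
    e = delta
e = e * (delta * 23)
delta = delta + delta

delta = delta + delta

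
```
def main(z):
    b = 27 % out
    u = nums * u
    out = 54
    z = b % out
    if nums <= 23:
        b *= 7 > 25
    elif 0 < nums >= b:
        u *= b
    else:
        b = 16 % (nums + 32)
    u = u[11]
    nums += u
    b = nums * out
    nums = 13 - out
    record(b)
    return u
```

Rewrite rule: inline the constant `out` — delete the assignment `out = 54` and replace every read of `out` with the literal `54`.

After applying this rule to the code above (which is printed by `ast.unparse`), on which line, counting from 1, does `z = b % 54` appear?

Transformed code:
def main(z):
    b = 27 % 54
    u = nums * u
    z = b % 54
    if nums <= 23:
        b *= 7 > 25
    elif 0 < nums >= b:
        u *= b
    else:
        b = 16 % (nums + 32)
    u = u[11]
    nums += u
    b = nums * 54
    nums = 13 - 54
    record(b)
    return u

4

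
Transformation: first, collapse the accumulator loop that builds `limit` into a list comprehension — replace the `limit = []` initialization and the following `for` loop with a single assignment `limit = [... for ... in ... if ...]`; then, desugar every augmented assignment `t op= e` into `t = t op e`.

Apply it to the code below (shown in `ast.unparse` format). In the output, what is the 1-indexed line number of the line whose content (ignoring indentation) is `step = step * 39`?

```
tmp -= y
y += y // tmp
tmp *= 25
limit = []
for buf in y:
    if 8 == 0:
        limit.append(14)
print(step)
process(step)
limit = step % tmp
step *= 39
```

8

Transformed code:
tmp = tmp - y
y = y + y // tmp
tmp = tmp * 25
limit = [14 for buf in y if 8 == 0]
print(step)
process(step)
limit = step % tmp
step = step * 39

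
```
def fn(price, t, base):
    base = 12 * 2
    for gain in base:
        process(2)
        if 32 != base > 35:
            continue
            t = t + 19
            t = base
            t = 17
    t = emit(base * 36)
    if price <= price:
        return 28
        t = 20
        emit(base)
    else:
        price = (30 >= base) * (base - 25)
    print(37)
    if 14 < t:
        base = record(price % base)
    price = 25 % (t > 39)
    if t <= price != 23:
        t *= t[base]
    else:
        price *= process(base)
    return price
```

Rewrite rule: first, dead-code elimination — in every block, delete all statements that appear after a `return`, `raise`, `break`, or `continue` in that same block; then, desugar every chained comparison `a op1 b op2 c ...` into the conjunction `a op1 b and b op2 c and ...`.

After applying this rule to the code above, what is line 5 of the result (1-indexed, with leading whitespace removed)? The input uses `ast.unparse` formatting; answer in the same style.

Transformed code:
def fn(price, t, base):
    base = 12 * 2
    for gain in base:
        process(2)
        if 32 != base and base > 35:
            continue
    t = emit(base * 36)
    if price <= price:
        return 28
    else:
        price = (30 >= base) * (base - 25)
    print(37)
    if 14 < t:
        base = record(price % base)
    price = 25 % (t > 39)
    if t <= price and price != 23:
        t *= t[base]
    else:
        price *= process(base)
    return price

if 32 != base and base > 35:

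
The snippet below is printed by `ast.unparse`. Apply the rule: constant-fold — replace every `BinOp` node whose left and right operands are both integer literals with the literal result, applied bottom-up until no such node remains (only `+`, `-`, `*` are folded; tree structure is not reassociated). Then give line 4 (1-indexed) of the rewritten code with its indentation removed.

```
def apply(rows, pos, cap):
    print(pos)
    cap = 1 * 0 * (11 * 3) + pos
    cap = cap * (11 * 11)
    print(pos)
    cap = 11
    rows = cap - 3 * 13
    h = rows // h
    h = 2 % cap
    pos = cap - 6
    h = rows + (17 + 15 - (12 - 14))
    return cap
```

cap = cap * 121

Transformed code:
def apply(rows, pos, cap):
    print(pos)
    cap = 0 + pos
    cap = cap * 121
    print(pos)
    cap = 11
    rows = cap - 39
    h = rows // h
    h = 2 % cap
    pos = cap - 6
    h = rows + 34
    return cap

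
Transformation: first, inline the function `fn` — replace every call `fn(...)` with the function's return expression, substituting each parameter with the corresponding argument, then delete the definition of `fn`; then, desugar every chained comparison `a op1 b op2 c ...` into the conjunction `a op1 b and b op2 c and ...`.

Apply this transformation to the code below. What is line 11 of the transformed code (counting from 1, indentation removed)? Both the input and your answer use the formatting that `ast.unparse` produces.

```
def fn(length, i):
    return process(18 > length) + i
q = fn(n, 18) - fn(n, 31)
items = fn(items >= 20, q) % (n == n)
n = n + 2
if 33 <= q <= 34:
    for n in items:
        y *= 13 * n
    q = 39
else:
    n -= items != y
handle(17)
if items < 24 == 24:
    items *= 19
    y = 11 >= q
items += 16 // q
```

if items < 24 and 24 == 24:

Transformed code:
q = process(18 > n) + 18 - (process(18 > n) + 31)
items = (process(18 > (items >= 20)) + q) % (n == n)
n = n + 2
if 33 <= q and q <= 34:
    for n in items:
        y *= 13 * n
    q = 39
else:
    n -= items != y
handle(17)
if items < 24 and 24 == 24:
    items *= 19
    y = 11 >= q
items += 16 // q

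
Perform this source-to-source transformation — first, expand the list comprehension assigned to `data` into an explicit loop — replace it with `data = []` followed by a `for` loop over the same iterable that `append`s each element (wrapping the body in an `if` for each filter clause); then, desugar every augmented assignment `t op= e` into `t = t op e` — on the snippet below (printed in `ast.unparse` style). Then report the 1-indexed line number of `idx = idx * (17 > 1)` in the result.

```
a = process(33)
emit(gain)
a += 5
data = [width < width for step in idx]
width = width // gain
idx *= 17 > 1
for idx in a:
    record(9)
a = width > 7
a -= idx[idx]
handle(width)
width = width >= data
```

Transformed code:
a = process(33)
emit(gain)
a = a + 5
data = []
for step in idx:
    data.append(width < width)
width = width // gain
idx = idx * (17 > 1)
for idx in a:
    record(9)
a = width > 7
a = a - idx[idx]
handle(width)
width = width >= data

8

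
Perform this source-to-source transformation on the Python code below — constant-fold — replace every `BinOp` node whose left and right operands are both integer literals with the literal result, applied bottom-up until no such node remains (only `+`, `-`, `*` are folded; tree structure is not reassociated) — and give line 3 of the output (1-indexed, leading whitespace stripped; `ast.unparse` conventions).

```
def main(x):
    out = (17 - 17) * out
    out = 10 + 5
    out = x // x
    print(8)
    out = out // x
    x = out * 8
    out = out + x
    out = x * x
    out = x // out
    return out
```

Transformed code:
def main(x):
    out = 0 * out
    out = 15
    out = x // x
    print(8)
    out = out // x
    x = out * 8
    out = out + x
    out = x * x
    out = x // out
    return out

out = 15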